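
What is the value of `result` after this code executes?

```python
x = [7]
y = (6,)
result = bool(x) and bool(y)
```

x = [7]; y = (6,); result = True

True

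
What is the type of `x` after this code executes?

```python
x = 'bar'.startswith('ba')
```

str.startswith() returns bool

bool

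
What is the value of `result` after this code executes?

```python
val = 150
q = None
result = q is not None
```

val = 150; q = None; result = False

False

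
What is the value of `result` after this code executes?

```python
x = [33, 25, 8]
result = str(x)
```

x = [33, 25, 8]; result = '[33, 25, 8]'

'[33, 25, 8]'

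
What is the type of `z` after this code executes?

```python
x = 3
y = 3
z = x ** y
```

positive int ** positive int = int

int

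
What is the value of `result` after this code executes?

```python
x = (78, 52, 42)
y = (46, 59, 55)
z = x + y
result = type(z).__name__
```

x is tuple; y is tuple; z is tuple; result = 'tuple'

'tuple'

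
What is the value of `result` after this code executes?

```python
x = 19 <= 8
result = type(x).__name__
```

x is bool; result = 'bool'

'bool'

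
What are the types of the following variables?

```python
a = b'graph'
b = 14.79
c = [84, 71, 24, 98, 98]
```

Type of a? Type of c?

a is assigned a bytes literal (b'...' prefix); c is assigned a list literal (square brackets)

bytes, list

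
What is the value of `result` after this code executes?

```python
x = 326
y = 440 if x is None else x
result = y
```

x = 326; y = 326; result = 326

326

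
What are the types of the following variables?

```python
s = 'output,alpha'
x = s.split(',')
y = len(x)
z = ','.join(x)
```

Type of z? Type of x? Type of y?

str.join() returns str; str.split() returns list; len() returns int

str, list, int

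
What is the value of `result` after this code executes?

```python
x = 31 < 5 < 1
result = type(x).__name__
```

x is bool; result = 'bool'

'bool'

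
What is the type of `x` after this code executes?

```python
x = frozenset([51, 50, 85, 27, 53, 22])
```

frozenset() returns frozenset

frozenset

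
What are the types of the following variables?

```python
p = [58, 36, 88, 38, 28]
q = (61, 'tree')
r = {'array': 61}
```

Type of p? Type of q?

p is assigned a list literal (square brackets); q is assigned a tuple (parenthesized, comma-separated values)

list, tuple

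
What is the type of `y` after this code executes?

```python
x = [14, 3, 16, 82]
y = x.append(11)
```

list.append() returns None (mutates in place)

NoneType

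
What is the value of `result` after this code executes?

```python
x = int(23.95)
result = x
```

x = 23; result = 23

23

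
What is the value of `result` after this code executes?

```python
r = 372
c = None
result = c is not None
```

r = 372; c = None; result = False

False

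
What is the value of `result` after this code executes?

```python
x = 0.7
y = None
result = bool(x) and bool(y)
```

x = 0.7; y = None; result = False

False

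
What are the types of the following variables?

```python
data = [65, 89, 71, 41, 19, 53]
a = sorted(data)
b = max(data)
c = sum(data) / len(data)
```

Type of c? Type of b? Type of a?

int / int = float; max of ints returns int; sorted() returns list

float, int, list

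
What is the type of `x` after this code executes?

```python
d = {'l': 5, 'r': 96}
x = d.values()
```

.values() returns dict_values view

dict_values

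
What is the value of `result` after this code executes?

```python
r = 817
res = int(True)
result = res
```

r = 817; res = 1; result = 1

1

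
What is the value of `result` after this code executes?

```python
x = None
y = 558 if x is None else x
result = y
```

x = None; y = 558; result = 558

558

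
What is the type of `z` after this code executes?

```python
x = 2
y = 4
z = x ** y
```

positive int ** positive int = int

int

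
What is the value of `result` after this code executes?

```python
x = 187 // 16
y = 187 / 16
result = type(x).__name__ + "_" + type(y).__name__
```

x is int; y is float; result = 'int_float'

'int_float'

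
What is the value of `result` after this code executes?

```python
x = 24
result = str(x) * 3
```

x = 24; result = '242424'

'242424'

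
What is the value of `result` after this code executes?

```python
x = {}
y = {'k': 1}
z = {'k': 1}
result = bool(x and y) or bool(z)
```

x = {}; y = {'k': 1}; z = {'k': 1}; result = True

True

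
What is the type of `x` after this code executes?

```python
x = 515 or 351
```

'or' returns first truthy value (int)

int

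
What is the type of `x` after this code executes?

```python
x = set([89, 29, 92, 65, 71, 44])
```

set() constructor returns set

set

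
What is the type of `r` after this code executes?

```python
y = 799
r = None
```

None has type NoneType

NoneType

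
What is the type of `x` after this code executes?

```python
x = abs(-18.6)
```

abs() of float returns float

float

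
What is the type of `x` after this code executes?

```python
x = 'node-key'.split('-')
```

str.split() returns list

list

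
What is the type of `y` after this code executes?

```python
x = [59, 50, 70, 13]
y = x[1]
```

Indexing list[int] returns int

int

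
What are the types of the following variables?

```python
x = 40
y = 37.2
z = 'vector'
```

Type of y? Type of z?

y is assigned a number with a decimal point, so it is a float; z is assigned a quoted string literal, so it is a str

float, str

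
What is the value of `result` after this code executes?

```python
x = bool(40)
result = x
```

x = True; result = True

True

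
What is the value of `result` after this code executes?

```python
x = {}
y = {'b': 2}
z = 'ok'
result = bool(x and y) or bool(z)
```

x = {}; y = {'b': 2}; z = 'ok'; result = True

True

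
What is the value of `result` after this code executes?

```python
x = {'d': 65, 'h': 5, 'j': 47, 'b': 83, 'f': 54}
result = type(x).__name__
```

x is dict; result = 'dict'

'dict'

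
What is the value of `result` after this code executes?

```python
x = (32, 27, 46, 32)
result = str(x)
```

x = (32, 27, 46, 32); result = '(32, 27, 46, 32)'

'(32, 27, 46, 32)'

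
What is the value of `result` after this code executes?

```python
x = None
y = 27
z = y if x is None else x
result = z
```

x = None; y = 27; z = 27; result = 27

27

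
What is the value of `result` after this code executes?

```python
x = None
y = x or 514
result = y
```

x = None; y = 514; result = 514

514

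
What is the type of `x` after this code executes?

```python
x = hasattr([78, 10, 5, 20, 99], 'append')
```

hasattr() returns bool

bool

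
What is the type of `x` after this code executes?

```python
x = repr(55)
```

repr() returns str

str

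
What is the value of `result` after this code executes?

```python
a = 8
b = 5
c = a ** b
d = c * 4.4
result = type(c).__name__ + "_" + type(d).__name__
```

a is int; b is int; c is int; d is float; result = 'int_float'

'int_float'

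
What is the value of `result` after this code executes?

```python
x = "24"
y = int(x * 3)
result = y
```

x = '24'; y = 242424; result = 242424

242424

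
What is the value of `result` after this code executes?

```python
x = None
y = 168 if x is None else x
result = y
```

x = None; y = 168; result = 168

168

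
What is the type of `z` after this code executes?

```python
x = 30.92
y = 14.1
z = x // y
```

float // float = float

float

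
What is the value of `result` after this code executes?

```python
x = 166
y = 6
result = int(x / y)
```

x = 166; y = 6; result = 27

27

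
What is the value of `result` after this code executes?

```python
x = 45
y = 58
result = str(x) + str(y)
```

x = 45; y = 58; result = '4558'

'4558'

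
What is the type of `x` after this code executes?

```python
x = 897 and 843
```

'and' with truthy values returns last operand (int)

int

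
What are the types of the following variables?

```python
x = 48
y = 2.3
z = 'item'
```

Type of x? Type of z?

x is assigned a bare integer (no decimal point), so it is an int; z is assigned a quoted string literal, so it is a str

int, str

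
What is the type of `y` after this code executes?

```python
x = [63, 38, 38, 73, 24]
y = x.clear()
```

list.clear() returns None

NoneType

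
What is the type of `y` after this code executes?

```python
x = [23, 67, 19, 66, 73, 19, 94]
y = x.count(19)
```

list.count() returns int

int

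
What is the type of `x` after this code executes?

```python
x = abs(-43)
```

abs() of int returns int

int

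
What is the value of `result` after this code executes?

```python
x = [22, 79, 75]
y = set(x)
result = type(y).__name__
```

x is list; y is set; result = 'set'

'set'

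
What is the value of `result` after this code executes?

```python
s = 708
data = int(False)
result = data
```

s = 708; data = 0; result = 0

0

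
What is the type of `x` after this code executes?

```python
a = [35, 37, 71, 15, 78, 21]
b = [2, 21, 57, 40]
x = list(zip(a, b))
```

list(zip()) returns a list of tuples

list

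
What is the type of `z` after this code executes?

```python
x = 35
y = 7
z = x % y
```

int % int = int

int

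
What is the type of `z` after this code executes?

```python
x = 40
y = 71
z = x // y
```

int // int = int

int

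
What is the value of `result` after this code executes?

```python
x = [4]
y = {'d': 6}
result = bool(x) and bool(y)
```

x = [4]; y = {'d': 6}; result = True

True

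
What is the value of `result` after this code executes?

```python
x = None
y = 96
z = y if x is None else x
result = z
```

x = None; y = 96; z = 96; result = 96

96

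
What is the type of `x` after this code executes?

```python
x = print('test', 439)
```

print() returns None

NoneType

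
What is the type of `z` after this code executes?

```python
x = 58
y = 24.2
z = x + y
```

int + float = float

float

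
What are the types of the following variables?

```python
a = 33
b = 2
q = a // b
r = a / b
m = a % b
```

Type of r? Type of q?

/ returns float; // returns int

float, int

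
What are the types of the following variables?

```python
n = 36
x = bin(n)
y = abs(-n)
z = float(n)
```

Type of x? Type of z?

bin() returns str; float() returns float

str, float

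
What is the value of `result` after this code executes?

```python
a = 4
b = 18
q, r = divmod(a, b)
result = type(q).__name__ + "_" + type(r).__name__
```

a is int; b is int; q is int; r is int; result = 'int_int'

'int_int'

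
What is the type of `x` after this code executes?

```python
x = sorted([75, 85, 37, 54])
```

sorted() always returns list

list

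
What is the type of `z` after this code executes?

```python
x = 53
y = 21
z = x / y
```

int / int = float

float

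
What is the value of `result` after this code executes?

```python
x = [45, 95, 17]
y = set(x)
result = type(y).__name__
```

x is list; y is set; result = 'set'

'set'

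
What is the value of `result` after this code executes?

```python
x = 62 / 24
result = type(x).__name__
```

x is float; result = 'float'

'float'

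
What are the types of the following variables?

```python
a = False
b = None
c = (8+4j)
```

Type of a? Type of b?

a is assigned the constant False, which has type bool; b is assigned None, whose type is NoneType

bool, NoneType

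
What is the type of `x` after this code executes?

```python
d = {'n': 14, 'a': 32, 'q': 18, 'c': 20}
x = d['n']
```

Accessing dict[str, int] with str key returns int

int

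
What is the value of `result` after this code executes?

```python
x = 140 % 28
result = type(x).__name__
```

x is int; result = 'int'

'int'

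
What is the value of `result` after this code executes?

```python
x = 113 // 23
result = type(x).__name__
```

x is int; result = 'int'

'int'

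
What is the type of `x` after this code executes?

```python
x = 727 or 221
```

'or' returns first truthy value (int)

int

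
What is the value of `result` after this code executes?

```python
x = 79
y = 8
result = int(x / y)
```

x = 79; y = 8; result = 9

9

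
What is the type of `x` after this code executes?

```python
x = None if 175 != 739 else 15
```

175 != 739 is True, so the if branch is taken

NoneType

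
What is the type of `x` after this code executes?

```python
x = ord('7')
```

ord() returns int (code point)

int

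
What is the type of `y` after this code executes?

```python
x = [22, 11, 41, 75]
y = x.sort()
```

list.sort() returns None (mutates in place)

NoneType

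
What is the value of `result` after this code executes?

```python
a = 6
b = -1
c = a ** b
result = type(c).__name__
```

a is int; b is int; c is float; result = 'float'

'float'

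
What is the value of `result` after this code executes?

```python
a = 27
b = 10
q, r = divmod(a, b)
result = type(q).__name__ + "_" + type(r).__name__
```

a is int; b is int; q is int; r is int; result = 'int_int'

'int_int'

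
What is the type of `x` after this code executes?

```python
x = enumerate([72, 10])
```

enumerate() returns an enumerate object

enumerate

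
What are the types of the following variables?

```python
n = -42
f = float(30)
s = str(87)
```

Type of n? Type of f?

n is assigned a bare integer (no decimal point), so it is an int; f is assigned the result of calling float(), which returns a float

int, float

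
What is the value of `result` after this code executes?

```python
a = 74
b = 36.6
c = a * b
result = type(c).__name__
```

a is int; b is float; c is float; result = 'float'

'float'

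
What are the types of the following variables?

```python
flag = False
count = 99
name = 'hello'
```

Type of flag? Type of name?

flag is assigned the constant False, which has type bool; name is assigned a quoted string literal, so it is a str

bool, str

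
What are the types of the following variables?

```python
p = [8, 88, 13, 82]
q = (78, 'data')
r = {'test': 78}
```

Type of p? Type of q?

p is assigned a list literal (square brackets); q is assigned a tuple (parenthesized, comma-separated values)

list, tuple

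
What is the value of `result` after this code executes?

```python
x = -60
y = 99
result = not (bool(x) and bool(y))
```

x = -60; y = 99; result = False

False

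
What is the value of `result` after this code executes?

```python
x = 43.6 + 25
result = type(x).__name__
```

x is float; result = 'float'

'float'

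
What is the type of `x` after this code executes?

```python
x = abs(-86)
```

abs() of int returns int

int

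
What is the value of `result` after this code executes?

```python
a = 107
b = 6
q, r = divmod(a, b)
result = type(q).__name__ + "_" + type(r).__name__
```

a is int; b is int; q is int; r is int; result = 'int_int'

'int_int'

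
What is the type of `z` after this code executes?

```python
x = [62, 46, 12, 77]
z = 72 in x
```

'in' operator returns bool

bool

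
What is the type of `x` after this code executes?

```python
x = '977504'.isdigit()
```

str.isdigit() returns bool

bool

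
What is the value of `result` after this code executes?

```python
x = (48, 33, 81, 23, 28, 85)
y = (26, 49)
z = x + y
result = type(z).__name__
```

x is tuple; y is tuple; z is tuple; result = 'tuple'

'tuple'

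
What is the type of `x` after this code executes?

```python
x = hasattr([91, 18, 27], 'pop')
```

hasattr() returns bool

bool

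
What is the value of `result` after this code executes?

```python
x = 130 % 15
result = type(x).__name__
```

x is int; result = 'int'

'int'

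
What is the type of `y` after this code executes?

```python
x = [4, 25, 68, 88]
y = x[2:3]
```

Slicing a list returns a list

list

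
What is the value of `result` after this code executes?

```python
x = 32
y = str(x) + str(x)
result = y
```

x = 32; y = '3232'; result = '3232'

'3232'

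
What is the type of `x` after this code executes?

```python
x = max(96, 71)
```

max() of ints returns int

int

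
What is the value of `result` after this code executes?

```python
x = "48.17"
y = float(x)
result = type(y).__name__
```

x is str; y is float; result = 'float'

'float'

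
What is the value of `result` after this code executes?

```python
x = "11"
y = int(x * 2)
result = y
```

x = '11'; y = 1111; result = 1111

1111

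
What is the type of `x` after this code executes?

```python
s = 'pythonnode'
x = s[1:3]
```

Slicing a str returns str

str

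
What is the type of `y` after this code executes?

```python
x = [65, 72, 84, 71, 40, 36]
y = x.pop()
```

list.pop() returns the popped element

int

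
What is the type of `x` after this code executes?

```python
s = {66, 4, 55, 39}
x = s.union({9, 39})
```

set.union() returns a new set

set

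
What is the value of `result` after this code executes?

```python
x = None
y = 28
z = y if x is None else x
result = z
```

x = None; y = 28; z = 28; result = 28

28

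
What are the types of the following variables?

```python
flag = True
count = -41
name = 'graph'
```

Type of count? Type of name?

count is assigned a bare integer (no decimal point), so it is an int; name is assigned a quoted string literal, so it is a str

int, str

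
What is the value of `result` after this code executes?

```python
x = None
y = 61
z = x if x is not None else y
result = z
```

x = None; y = 61; z = 61; result = 61

61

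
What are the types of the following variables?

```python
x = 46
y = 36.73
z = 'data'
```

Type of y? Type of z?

y is assigned a number with a decimal point, so it is a float; z is assigned a quoted string literal, so it is a str

float, str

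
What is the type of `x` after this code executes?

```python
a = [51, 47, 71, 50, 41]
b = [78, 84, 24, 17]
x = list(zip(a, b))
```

list(zip()) returns a list of tuples

list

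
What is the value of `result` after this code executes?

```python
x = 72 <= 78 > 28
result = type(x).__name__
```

x is bool; result = 'bool'

'bool'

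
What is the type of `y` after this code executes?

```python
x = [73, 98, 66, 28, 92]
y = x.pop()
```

list.pop() returns the popped element

int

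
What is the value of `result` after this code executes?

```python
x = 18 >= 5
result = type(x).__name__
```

x is bool; result = 'bool'

'bool'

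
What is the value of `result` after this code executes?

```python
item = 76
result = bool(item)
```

item = 76; result = True

True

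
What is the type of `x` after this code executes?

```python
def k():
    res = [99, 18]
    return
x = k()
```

Bare return returns None

NoneType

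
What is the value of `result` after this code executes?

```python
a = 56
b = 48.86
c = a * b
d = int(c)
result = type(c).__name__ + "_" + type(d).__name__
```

a is int; b is float; c is float; d is int; result = 'float_int'

'float_int'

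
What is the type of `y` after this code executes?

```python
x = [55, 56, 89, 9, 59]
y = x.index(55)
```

list.index() returns int

int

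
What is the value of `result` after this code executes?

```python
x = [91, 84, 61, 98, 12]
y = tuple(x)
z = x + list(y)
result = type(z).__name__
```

x is list; y is tuple; z is list; result = 'list'

'list'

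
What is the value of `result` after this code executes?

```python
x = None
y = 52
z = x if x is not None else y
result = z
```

x = None; y = 52; z = 52; result = 52

52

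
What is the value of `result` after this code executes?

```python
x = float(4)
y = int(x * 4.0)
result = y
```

x = 4.0; y = 16; result = 16

16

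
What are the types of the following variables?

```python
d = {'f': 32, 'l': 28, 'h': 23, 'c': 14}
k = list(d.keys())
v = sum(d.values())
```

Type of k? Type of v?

list() converts to list; sum of ints is int

list, int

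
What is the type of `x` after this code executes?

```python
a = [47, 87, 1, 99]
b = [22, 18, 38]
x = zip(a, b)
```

zip() returns a zip object

zip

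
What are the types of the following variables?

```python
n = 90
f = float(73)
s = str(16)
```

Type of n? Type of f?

n is assigned a bare integer (no decimal point), so it is an int; f is assigned the result of calling float(), which returns a float

int, float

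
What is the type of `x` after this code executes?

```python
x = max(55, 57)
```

max() of ints returns int

int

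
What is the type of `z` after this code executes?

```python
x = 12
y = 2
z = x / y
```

int / int = float

float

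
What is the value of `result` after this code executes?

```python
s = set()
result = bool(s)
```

s = set(); result = False

False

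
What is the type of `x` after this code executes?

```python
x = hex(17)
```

hex() returns str representation

str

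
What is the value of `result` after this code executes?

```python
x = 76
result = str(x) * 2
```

x = 76; result = '7676'

'7676'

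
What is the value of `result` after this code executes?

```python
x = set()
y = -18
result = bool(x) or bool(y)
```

x = set(); y = -18; result = True

True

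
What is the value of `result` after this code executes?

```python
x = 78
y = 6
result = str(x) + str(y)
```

x = 78; y = 6; result = '786'

'786'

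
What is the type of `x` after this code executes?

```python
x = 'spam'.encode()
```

str.encode() returns bytes

bytes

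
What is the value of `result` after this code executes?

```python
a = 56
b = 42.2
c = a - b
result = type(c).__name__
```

a is int; b is float; c is float; result = 'float'

'float'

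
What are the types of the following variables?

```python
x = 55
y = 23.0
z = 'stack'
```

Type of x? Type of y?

x is assigned a bare integer (no decimal point), so it is an int; y is assigned a number with a decimal point, so it is a float

int, float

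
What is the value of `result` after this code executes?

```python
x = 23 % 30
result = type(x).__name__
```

x is int; result = 'int'

'int'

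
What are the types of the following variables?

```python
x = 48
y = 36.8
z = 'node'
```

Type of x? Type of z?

x is assigned a bare integer (no decimal point), so it is an int; z is assigned a quoted string literal, so it is a str

int, str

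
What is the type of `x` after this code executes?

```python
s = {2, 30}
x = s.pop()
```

Popping from set[int] returns int

int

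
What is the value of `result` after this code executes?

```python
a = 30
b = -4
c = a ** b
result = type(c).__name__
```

a is int; b is int; c is float; result = 'float'

'float'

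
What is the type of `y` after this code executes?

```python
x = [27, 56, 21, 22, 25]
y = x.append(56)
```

list.append() returns None (mutates in place)

NoneType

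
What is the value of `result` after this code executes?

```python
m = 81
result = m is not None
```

m = 81; result = True

True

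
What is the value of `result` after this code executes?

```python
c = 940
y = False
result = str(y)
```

c = 940; y = False; result = 'False'

'False'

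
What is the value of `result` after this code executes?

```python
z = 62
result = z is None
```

z = 62; result = False

False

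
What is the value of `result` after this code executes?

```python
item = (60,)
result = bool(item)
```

item = (60,); result = True

True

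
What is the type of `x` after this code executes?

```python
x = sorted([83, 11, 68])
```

sorted() always returns list

list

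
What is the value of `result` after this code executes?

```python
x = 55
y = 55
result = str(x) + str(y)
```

x = 55; y = 55; result = '5555'

'5555'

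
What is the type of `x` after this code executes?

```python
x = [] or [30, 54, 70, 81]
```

'or' returns first truthy value (list)

list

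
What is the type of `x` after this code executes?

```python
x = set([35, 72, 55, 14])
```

set() constructor returns set

set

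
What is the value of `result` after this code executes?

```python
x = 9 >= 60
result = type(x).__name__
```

x is bool; result = 'bool'

'bool'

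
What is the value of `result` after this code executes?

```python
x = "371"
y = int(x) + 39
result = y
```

x = '371'; y = 410; result = 410

410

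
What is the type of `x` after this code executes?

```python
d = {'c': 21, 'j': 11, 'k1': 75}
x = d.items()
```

dict.items() returns dict_items view

dict_items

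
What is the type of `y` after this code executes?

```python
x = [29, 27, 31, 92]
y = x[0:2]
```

Slicing a list returns a list

list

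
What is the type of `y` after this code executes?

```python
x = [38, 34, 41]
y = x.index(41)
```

list.index() returns int

int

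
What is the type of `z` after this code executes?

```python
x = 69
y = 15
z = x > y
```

Comparison returns bool

bool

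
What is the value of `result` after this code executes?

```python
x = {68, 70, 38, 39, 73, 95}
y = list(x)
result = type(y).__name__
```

x is set; y is list; result = 'list'

'list'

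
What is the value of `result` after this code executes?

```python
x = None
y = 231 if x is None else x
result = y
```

x = None; y = 231; result = 231

231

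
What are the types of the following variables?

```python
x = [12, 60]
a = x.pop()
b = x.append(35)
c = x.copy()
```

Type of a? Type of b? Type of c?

pop() returns element; append() returns None; copy() returns list

int, NoneType, list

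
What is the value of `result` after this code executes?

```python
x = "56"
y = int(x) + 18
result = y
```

x = '56'; y = 74; result = 74

74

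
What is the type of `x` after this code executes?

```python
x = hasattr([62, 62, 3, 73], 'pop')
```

hasattr() returns bool

bool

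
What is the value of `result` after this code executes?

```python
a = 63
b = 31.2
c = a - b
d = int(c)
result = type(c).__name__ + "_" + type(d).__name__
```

a is int; b is float; c is float; d is int; result = 'float_int'

'float_int'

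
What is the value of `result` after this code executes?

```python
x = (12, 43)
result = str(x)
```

x = (12, 43); result = '(12, 43)'

'(12, 43)'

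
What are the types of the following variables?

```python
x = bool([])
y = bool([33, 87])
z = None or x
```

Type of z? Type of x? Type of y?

None or bool returns the bool; bool() returns bool; bool() returns bool

bool, bool, bool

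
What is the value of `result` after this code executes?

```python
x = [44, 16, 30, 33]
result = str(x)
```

x = [44, 16, 30, 33]; result = '[44, 16, 30, 33]'

'[44, 16, 30, 33]'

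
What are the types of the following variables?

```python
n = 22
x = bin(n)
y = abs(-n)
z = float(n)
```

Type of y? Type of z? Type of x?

abs() of int returns int; float() returns float; bin() returns str

int, float, str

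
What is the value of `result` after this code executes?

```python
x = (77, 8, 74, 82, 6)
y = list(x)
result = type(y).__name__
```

x is tuple; y is list; result = 'list'

'list'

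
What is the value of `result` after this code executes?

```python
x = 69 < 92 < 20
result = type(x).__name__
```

x is bool; result = 'bool'

'bool'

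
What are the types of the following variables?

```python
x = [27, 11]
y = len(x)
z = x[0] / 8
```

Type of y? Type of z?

len() returns int; int / int = float

int, float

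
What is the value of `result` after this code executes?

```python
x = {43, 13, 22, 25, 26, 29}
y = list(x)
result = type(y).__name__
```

x is set; y is list; result = 'list'

'list'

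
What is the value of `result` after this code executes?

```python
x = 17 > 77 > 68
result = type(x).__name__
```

x is bool; result = 'bool'

'bool'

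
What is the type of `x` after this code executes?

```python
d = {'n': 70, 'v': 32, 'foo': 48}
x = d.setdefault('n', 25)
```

dict.setdefault() returns the (existing or default) value

int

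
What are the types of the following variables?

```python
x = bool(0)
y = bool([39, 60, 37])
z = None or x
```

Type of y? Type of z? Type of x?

bool() returns bool; None or bool returns the bool; bool() returns bool

bool, bool, bool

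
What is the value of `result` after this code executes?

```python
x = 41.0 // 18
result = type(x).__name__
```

x is float; result = 'float'

'float'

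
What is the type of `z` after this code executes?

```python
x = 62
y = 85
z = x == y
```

Equality comparison returns bool

bool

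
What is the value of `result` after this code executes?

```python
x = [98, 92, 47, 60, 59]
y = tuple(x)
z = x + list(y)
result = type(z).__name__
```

x is list; y is tuple; z is list; result = 'list'

'list'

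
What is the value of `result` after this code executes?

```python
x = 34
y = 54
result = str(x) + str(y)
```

x = 34; y = 54; result = '3454'

'3454'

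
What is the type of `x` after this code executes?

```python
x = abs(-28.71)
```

abs() of float returns float

float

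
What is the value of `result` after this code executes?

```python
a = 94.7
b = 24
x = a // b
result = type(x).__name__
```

a is float; b is int; x is float; result = 'float'

'float'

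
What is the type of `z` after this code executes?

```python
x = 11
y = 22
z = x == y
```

Equality comparison returns bool

bool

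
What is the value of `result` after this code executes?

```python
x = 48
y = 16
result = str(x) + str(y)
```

x = 48; y = 16; result = '4816'

'4816'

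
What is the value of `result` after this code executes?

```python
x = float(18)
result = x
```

x = 18.0; result = 18.0

18.0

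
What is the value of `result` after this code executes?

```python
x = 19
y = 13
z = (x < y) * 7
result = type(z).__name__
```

x is int; y is int; z is int; result = 'int'

'int'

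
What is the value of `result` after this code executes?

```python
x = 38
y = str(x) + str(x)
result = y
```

x = 38; y = '3838'; result = '3838'

'3838'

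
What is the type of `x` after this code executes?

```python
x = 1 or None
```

'or' returns first truthy value

int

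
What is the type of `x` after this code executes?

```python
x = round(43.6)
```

round() with no decimal places returns int

int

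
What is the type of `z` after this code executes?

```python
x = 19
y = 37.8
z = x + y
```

int + float = float

float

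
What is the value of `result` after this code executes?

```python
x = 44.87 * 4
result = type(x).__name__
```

x is float; result = 'float'

'float'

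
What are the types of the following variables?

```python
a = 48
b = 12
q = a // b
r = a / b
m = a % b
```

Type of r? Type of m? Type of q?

/ returns float; % of ints returns int; // returns int

float, int, int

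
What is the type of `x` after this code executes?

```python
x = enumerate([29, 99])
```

enumerate() returns an enumerate object

enumerate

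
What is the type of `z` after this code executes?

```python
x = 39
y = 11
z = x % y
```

int % int = int

int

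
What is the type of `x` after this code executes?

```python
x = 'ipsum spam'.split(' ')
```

str.split() returns list

list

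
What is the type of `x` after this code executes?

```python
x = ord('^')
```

ord() returns int (code point)

int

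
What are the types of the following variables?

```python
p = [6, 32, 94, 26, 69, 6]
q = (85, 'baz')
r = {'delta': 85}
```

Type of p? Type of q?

p is assigned a list literal (square brackets); q is assigned a tuple (parenthesized, comma-separated values)

list, tuple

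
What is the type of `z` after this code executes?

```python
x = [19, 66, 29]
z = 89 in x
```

'in' operator returns bool

bool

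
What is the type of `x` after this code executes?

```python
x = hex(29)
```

hex() returns str representation

str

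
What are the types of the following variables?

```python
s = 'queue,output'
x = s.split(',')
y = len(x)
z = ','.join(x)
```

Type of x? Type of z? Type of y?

str.split() returns list; str.join() returns str; len() returns int

list, str, int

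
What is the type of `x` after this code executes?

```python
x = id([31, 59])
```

id() returns int

int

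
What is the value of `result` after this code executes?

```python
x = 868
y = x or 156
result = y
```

x = 868; y = 868; result = 868

868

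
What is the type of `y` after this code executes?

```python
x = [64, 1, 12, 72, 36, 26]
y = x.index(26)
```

list.index() returns int

int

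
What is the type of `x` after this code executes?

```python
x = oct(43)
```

oct() returns str representation

str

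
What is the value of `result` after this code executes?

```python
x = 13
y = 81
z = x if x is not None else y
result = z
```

x = 13; y = 81; z = 13; result = 13

13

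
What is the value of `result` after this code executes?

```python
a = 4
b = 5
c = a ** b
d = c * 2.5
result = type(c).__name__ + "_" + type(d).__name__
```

a is int; b is int; c is int; d is float; result = 'int_float'

'int_float'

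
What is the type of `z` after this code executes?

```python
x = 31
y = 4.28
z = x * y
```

int * float = float

float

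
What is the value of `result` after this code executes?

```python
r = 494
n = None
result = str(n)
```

r = 494; n = None; result = 'None'

'None'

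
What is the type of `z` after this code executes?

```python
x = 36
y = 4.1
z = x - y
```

int - float = float

float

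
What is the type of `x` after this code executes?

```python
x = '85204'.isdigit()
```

str.isdigit() returns bool

bool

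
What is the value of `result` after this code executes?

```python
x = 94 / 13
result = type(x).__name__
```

x is float; result = 'float'

'float'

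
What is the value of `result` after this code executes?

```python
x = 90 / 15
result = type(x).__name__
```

x is float; result = 'float'

'float'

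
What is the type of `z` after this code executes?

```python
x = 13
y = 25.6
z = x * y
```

int * float = float

float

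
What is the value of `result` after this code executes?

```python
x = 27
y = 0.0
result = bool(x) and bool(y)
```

x = 27; y = 0.0; result = False

False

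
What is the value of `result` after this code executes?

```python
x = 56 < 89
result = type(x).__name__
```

x is bool; result = 'bool'

'bool'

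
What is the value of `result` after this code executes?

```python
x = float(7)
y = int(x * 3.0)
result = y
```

x = 7.0; y = 21; result = 21

21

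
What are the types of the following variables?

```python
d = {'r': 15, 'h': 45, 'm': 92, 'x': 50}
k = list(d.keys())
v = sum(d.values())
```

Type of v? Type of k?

sum of ints is int; list() converts to list

int, list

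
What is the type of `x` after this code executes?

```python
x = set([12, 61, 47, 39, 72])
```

set() constructor returns set

set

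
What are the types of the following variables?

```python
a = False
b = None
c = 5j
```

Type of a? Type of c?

a is assigned the constant False, which has type bool; c is assigned 5j, an imaginary literal (j suffix), which has type complex

bool, complex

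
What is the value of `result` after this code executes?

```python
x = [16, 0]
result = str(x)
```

x = [16, 0]; result = '[16, 0]'

'[16, 0]'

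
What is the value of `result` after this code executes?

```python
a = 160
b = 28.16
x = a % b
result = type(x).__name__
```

a is int; b is float; x is float; result = 'float'

'float'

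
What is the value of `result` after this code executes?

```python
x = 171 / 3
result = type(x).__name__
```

x is float; result = 'float'

'float'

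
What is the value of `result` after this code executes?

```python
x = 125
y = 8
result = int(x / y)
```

x = 125; y = 8; result = 15

15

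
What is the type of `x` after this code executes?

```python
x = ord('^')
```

ord() returns int (code point)

int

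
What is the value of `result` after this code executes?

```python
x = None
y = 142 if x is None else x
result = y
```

x = None; y = 142; result = 142

142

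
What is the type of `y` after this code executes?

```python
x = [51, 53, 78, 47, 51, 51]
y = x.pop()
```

list.pop() returns the popped element

int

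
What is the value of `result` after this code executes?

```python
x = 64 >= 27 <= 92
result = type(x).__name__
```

x is bool; result = 'bool'

'bool'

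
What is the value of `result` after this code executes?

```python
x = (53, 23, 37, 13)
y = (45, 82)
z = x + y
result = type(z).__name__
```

x is tuple; y is tuple; z is tuple; result = 'tuple'

'tuple'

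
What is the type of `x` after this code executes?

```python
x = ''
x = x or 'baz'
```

'or' returns first truthy value (str)

str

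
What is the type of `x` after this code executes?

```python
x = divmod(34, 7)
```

divmod() returns tuple of (quotient, remainder)

tuple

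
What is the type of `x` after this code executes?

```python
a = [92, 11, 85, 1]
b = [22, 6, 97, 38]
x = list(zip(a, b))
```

list(zip()) returns a list of tuples

list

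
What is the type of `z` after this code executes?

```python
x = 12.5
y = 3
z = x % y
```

float % int = float

float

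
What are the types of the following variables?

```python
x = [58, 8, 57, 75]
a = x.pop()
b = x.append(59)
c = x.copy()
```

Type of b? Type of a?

append() returns None; pop() returns element

NoneType, int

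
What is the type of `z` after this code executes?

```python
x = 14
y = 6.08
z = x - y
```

int - float = float

float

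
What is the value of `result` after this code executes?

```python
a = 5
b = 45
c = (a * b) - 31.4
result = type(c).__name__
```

a is int; b is int; c is float; result = 'float'

'float'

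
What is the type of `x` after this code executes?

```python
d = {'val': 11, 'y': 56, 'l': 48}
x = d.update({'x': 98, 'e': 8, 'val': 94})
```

dict.update() returns None

NoneType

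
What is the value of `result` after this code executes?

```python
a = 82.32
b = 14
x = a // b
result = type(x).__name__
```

a is float; b is int; x is float; result = 'float'

'float'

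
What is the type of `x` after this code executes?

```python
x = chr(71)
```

chr() returns str (single char)

str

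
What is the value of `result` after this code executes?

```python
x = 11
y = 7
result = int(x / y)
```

x = 11; y = 7; result = 1

1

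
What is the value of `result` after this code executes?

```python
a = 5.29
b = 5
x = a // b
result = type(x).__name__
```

a is float; b is int; x is float; result = 'float'

'float'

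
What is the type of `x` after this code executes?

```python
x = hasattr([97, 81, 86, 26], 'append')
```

hasattr() returns bool

bool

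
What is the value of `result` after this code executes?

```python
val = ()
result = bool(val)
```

val = (); result = False

False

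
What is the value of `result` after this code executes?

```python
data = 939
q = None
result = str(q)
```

data = 939; q = None; result = 'None'

'None'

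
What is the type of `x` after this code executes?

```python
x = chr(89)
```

chr() returns str (single char)

str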